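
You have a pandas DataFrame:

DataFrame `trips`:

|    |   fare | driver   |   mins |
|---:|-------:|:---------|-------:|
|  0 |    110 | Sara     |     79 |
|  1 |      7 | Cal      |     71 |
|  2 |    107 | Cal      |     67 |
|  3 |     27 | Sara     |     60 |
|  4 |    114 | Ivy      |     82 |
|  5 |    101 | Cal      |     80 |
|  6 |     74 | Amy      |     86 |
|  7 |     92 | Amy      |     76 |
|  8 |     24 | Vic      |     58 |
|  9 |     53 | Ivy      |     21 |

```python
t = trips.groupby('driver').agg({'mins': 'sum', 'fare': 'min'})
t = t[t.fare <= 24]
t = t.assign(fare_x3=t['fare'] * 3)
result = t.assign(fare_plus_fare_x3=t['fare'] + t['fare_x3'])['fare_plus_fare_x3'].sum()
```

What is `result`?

124

group by driver: sum(mins), min(fare):
        mins  fare
driver            
Amy      162    74
Cal      218     7
Ivy      103    53
Sara     139    27
Vic       58    24
filter rows where fare <= 24:
        mins  fare
driver            
Cal      218     7
Vic       58    24
add column fare_x3 = t['fare'] * 3:
        mins  fare  fare_x3
driver                     
Cal      218     7       21
Vic       58    24       72
add column fare_plus_fare_x3 = t['fare'] + t['fare_x3']:
        mins  fare  fare_x3  fare_plus_fare_x3
driver                                        
Cal      218     7       21                 28
Vic       58    24       72                 96
Reading off the sum of column 'fare_plus_fare_x3', we get 124.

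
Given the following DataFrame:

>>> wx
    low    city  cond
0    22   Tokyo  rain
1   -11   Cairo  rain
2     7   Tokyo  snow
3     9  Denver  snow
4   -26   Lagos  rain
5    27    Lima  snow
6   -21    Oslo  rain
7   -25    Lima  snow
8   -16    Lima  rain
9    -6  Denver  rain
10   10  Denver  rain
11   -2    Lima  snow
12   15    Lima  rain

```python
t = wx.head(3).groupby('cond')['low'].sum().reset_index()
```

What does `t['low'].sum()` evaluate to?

18

take first 3 rows:
   low   city  cond
0   22  Tokyo  rain
1  -11  Cairo  rain
2    7  Tokyo  snow
group by cond, sum of low:
cond
rain    11
snow     7
Name: low, dtype: int64
reset_index():
   cond  low
0  rain   11
1  snow    7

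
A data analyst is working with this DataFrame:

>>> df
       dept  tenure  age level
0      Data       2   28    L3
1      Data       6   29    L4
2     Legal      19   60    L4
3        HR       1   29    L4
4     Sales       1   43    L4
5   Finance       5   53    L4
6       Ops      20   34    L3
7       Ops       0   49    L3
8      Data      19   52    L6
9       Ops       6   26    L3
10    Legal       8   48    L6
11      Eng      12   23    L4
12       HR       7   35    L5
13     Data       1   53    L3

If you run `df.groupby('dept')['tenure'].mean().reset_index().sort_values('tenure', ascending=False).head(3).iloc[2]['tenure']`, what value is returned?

group by dept, mean of tenure:
dept
Data        7.000000
Eng        12.000000
Finance     5.000000
HR          4.000000
Legal      13.500000
Ops         8.666667
Sales       1.000000
Name: tenure, dtype: float64
reset_index():
      dept     tenure
0     Data   7.000000
1      Eng  12.000000
2  Finance   5.000000
3       HR   4.000000
4    Legal  13.500000
5      Ops   8.666667
6    Sales   1.000000
sort by tenure descending:
      dept     tenure
4    Legal  13.500000
1      Eng  12.000000
5      Ops   8.666667
0     Data   7.000000
2  Finance   5.000000
3       HR   4.000000
6    Sales   1.000000
take first 3 rows:
    dept     tenure
4  Legal  13.500000
1    Eng  12.000000
5    Ops   8.666667
value at position 2, column 'tenure' → 8.66666666667

8.66666666667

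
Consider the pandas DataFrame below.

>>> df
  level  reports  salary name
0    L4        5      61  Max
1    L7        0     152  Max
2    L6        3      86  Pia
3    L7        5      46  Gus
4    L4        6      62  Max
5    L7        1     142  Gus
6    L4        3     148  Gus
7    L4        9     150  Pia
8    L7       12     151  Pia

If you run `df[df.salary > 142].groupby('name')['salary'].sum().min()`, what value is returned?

filter rows where salary > 142:
  level  reports  salary name
1    L7        0     152  Max
6    L4        3     148  Gus
7    L4        9     150  Pia
8    L7       12     151  Pia
group by name, sum of salary:
name
Gus    148
Max    152
Pia    301
Name: salary, dtype: int64

148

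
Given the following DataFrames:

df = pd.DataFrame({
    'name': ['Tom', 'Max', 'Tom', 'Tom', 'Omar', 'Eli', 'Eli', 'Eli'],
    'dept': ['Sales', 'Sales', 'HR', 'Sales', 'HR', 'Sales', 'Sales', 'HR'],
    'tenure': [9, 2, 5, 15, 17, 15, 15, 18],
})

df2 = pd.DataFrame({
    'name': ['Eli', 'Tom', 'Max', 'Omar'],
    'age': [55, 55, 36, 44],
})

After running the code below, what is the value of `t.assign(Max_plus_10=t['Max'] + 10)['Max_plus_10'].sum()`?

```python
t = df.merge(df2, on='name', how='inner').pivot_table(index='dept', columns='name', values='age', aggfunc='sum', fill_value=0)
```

merge on 'name' (how='inner') → 8 rows:
   name   dept  tenure  age
0   Tom  Sales       9   55
1   Max  Sales       2   36
2   Tom     HR       5   55
3   Tom  Sales      15   55
4  Omar     HR      17   44
5   Eli  Sales      15   55
6   Eli  Sales      15   55
7   Eli     HR      18   55
pivot: rows=dept, cols=name, sum(age):
name   Eli  Max  Omar  Tom
dept                      
HR      55    0    44   55
Sales  110   36     0  110
add column Max_plus_10 = t['Max'] + 10:
name   Eli  Max  Omar  Tom  Max_plus_10
dept                                   
HR      55    0    44   55           10
Sales  110   36     0  110           46
Then the sum of column 'Max_plus_10': 56

56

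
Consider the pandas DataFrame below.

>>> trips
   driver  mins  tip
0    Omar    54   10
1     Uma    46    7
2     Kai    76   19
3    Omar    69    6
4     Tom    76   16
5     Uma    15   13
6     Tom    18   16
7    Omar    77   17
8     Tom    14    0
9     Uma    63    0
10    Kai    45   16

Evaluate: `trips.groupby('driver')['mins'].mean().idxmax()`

group by driver, mean of mins:
driver
Kai     60.500000
Omar    66.666667
Tom     36.000000
Uma     41.333333
Name: mins, dtype: float64
So idxmax() = Omar.

Omar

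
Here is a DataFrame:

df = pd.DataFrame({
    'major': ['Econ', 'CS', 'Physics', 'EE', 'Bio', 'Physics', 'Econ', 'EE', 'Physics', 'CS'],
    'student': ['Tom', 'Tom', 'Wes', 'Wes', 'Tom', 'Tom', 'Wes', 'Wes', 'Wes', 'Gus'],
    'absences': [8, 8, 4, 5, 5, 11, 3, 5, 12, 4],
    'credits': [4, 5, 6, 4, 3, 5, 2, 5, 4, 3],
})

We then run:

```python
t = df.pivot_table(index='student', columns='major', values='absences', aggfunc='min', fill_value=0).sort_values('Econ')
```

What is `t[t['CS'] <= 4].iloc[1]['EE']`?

5

pivot: rows=student, cols=major, min(absences):
major    Bio  CS  EE  Econ  Physics
student                            
Gus        0   4   0     0        0
Tom        5   8   0     8       11
Wes        0   0   5     3        4
sort by Econ:
major    Bio  CS  EE  Econ  Physics
student                            
Gus        0   4   0     0        0
Wes        0   0   5     3        4
Tom        5   8   0     8       11
filter rows where CS <= 4:
major    Bio  CS  EE  Econ  Physics
student                            
Gus        0   4   0     0        0
Wes        0   0   5     3        4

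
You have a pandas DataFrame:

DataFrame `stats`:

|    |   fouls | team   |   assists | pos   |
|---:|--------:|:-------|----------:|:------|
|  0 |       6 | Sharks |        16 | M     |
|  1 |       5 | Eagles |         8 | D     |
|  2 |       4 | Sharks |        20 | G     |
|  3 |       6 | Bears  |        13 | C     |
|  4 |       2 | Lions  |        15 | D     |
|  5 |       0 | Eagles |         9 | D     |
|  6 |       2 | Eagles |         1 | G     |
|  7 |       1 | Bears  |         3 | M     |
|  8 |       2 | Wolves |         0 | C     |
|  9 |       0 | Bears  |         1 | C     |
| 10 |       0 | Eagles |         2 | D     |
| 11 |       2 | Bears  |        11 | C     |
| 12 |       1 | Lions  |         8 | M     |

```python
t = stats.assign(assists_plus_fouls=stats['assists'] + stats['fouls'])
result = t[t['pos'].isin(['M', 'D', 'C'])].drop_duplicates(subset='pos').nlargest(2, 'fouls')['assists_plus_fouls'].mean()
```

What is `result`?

20.5

add column assists_plus_fouls = stats['assists'] + stats['fouls']:
    fouls    team  assists pos  assists_plus_fouls
0       6  Sharks       16   M                  22
1       5  Eagles        8   D                  13
2       4  Sharks       20   G                  24
3       6   Bears       13   C                  19
4       2   Lions       15   D                  17
5       0  Eagles        9   D                   9
6       2  Eagles        1   G                   3
7       1   Bears        3   M                   4
8       2  Wolves        0   C                   2
9       0   Bears        1   C                   1
10      0  Eagles        2   D                   2
11      2   Bears       11   C                  13
12      1   Lions        8   M                   9
filter rows where pos in ['M', 'D', 'C']:
    fouls    team  assists pos  assists_plus_fouls
0       6  Sharks       16   M                  22
1       5  Eagles        8   D                  13
3       6   Bears       13   C                  19
4       2   Lions       15   D                  17
5       0  Eagles        9   D                   9
7       1   Bears        3   M                   4
8       2  Wolves        0   C                   2
9       0   Bears        1   C                   1
10      0  Eagles        2   D                   2
11      2   Bears       11   C                  13
12      1   Lions        8   M                   9
drop duplicate pos (keep=first):
   fouls    team  assists pos  assists_plus_fouls
0      6  Sharks       16   M                  22
1      5  Eagles        8   D                  13
3      6   Bears       13   C                  19
take 2 rows with largest fouls:
   fouls    team  assists pos  assists_plus_fouls
0      6  Sharks       16   M                  22
3      6   Bears       13   C                  19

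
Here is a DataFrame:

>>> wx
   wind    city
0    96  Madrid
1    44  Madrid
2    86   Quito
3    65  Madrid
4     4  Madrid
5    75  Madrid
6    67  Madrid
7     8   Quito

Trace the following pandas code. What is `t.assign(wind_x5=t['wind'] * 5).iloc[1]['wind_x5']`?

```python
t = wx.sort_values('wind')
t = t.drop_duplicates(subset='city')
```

40

sort by wind:
   wind    city
4     4  Madrid
7     8   Quito
1    44  Madrid
3    65  Madrid
6    67  Madrid
5    75  Madrid
2    86   Quito
0    96  Madrid
drop duplicate city (keep=first):
   wind    city
4     4  Madrid
7     8   Quito
add column wind_x5 = t['wind'] * 5:
   wind    city  wind_x5
4     4  Madrid       20
7     8   Quito       40
Taking the value at position 1, column 'wind_x5' gives 40.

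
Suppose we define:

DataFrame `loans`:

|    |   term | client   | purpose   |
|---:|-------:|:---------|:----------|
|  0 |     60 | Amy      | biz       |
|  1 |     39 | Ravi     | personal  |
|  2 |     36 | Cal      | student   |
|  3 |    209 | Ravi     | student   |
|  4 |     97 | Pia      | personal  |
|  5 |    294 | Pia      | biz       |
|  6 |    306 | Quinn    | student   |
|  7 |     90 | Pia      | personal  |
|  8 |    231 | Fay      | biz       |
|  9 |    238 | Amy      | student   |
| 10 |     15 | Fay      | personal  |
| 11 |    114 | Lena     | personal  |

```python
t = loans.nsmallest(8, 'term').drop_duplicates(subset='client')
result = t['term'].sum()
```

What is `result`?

354

take 8 rows with smallest term:
    term client   purpose
10    15    Fay  personal
2     36    Cal   student
1     39   Ravi  personal
0     60    Amy       biz
7     90    Pia  personal
4     97    Pia  personal
11   114   Lena  personal
3    209   Ravi   student
drop duplicate client (keep=first):
    term client   purpose
10    15    Fay  personal
2     36    Cal   student
1     39   Ravi  personal
0     60    Amy       biz
7     90    Pia  personal
11   114   Lena  personal
Hence 354.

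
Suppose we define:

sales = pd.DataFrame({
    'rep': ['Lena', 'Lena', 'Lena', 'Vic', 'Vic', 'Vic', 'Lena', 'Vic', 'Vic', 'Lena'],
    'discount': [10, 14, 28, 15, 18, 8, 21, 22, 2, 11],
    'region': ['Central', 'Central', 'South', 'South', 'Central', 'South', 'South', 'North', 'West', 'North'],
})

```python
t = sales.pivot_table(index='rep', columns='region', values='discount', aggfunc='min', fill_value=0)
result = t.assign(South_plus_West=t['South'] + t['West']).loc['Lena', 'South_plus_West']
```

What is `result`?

21

pivot: rows=rep, cols=region, min(discount):
region  Central  North  South  West
rep                                
Lena         10     11     21     0
Vic          18     22      8     2
add column South_plus_West = t['South'] + t['West']:
region  Central  North  South  West  South_plus_West
rep                                                 
Lena         10     11     21     0               21
Vic          18     22      8     2               10
Then the value at row 'Lena', column 'South_plus_West': 21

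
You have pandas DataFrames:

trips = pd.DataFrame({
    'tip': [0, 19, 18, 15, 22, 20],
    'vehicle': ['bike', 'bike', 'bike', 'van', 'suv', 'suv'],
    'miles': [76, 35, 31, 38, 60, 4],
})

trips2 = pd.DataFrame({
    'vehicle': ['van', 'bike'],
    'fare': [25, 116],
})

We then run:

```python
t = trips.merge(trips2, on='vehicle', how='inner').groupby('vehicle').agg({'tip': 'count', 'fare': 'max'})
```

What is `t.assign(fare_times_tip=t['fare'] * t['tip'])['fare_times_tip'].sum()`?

373

merge on 'vehicle' (how='inner') → 4 rows:
   tip vehicle  miles  fare
0    0    bike     76   116
1   19    bike     35   116
2   18    bike     31   116
3   15     van     38    25
group by vehicle: count(tip), max(fare):
         tip  fare
vehicle           
bike       3   116
van        1    25
add column fare_times_tip = t['fare'] * t['tip']:
         tip  fare  fare_times_tip
vehicle                           
bike       3   116             348
van        1    25              25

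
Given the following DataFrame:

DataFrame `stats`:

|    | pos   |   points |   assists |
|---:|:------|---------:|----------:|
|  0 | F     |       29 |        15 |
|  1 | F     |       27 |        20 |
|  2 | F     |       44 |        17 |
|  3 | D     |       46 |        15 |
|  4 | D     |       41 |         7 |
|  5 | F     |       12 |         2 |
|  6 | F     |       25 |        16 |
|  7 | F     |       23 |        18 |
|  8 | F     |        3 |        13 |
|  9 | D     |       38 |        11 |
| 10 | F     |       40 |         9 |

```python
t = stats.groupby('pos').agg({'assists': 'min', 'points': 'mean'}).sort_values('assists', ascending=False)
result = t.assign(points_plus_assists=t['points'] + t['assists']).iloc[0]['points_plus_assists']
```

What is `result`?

group by pos: min(assists), mean(points):
     assists     points
pos                    
D          7  41.666667
F          2  25.375000
sort by assists descending:
     assists     points
pos                    
D          7  41.666667
F          2  25.375000
add column points_plus_assists = t['points'] + t['assists']:
     assists     points  points_plus_assists
pos                                         
D          7  41.666667            48.666667
F          2  25.375000            27.375000
Then the value at position 0, column 'points_plus_assists': 48.6666666667

48.6666666667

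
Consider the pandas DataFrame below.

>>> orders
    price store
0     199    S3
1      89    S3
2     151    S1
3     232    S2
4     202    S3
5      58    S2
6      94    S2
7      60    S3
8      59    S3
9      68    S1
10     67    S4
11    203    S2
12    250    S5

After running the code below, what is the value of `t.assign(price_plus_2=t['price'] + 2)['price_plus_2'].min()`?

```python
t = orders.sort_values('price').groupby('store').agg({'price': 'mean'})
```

69.0

sort by price:
    price store
5      58    S2
8      59    S3
7      60    S3
10     67    S4
9      68    S1
1      89    S3
6      94    S2
2     151    S1
0     199    S3
4     202    S3
11    203    S2
3     232    S2
12    250    S5
group by store, mean of price:
        price
store        
S1     109.50
S2     146.75
S3     121.80
S4      67.00
S5     250.00
add column price_plus_2 = t['price'] + 2:
        price  price_plus_2
store                      
S1     109.50        111.50
S2     146.75        148.75
S3     121.80        123.80
S4      67.00         69.00
S5     250.00        252.00
Then the min of column 'price_plus_2': 69.0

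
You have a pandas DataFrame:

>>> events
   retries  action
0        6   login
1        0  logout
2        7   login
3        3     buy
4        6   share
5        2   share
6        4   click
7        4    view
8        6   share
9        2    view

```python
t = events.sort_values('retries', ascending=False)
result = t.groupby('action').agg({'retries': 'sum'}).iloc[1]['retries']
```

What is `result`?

sort by retries descending:
   retries  action
2        7   login
0        6   login
4        6   share
8        6   share
6        4   click
7        4    view
3        3     buy
5        2   share
9        2    view
1        0  logout
group by action, sum of retries:
        retries
action         
buy           3
click         4
login        13
logout        0
share        14
view          6
So iloc[1]['retries'] = 4.

4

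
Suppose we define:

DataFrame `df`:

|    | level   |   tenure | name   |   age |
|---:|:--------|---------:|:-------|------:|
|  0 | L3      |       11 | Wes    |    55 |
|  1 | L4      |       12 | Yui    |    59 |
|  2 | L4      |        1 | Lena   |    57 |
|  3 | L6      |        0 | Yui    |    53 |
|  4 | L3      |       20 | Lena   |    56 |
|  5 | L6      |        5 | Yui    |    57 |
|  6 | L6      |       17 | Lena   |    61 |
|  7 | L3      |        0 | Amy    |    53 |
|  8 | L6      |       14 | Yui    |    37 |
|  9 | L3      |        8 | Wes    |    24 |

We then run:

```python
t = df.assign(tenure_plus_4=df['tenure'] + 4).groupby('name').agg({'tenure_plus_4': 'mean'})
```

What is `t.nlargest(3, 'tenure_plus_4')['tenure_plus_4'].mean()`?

13.9722222222

add column tenure_plus_4 = df['tenure'] + 4:
  level  tenure  name  age  tenure_plus_4
0    L3      11   Wes   55             15
1    L4      12   Yui   59             16
2    L4       1  Lena   57              5
3    L6       0   Yui   53              4
4    L3      20  Lena   56             24
5    L6       5   Yui   57              9
6    L6      17  Lena   61             21
7    L3       0   Amy   53              4
8    L6      14   Yui   37             18
9    L3       8   Wes   24             12
group by name, mean of tenure_plus_4:
      tenure_plus_4
name               
Amy        4.000000
Lena      16.666667
Wes       13.500000
Yui       11.750000
take 3 rows with largest tenure_plus_4:
      tenure_plus_4
name               
Lena      16.666667
Wes       13.500000
Yui       11.750000
Then the mean of column 'tenure_plus_4': 13.9722222222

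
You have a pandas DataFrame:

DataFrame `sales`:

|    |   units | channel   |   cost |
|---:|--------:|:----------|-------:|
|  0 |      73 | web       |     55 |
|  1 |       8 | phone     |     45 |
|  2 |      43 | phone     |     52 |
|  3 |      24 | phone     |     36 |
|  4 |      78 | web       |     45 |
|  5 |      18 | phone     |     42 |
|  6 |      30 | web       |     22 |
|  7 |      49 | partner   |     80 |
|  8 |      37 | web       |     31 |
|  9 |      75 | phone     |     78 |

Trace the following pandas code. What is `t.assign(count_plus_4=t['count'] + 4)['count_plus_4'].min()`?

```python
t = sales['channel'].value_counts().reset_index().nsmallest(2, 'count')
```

value_counts of channel:
channel
phone      5
web        4
partner    1
Name: count, dtype: int64
reset_index():
   channel  count
0    phone      5
1      web      4
2  partner      1
take 2 rows with smallest count:
   channel  count
2  partner      1
1      web      4
add column count_plus_4 = t['count'] + 4:
   channel  count  count_plus_4
2  partner      1             5
1      web      4             8
Hence 5.

5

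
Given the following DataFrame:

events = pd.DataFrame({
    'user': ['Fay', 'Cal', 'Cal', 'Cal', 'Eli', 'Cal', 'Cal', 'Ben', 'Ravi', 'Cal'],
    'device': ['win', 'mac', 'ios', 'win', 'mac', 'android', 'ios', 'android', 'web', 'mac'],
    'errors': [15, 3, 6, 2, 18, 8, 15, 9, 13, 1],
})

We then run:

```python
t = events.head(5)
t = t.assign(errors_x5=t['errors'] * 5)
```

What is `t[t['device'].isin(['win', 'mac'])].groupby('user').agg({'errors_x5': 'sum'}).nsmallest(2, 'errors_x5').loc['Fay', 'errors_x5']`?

75

take first 5 rows:
  user device  errors
0  Fay    win      15
1  Cal    mac       3
2  Cal    ios       6
3  Cal    win       2
4  Eli    mac      18
add column errors_x5 = t['errors'] * 5:
  user device  errors  errors_x5
0  Fay    win      15         75
1  Cal    mac       3         15
2  Cal    ios       6         30
3  Cal    win       2         10
4  Eli    mac      18         90
filter rows where device in ['win', 'mac']:
  user device  errors  errors_x5
0  Fay    win      15         75
1  Cal    mac       3         15
3  Cal    win       2         10
4  Eli    mac      18         90
group by user, sum of errors_x5:
      errors_x5
user           
Cal          25
Eli          90
Fay          75
take 2 rows with smallest errors_x5:
      errors_x5
user           
Cal          25
Fay          75
Taking the value at row 'Fay', column 'errors_x5' gives 75.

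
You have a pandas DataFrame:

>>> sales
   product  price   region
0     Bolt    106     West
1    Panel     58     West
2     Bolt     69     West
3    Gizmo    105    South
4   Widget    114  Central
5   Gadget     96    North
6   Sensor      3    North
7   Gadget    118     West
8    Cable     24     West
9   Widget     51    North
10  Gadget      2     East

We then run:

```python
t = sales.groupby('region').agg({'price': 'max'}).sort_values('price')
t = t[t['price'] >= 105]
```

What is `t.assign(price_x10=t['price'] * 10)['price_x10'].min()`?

group by region, max of price:
         price
region        
Central    114
East         2
North       96
South      105
West       118
sort by price:
         price
region        
East         2
North       96
South      105
Central    114
West       118
filter rows where price >= 105:
         price
region        
South      105
Central    114
West       118
add column price_x10 = t['price'] * 10:
         price  price_x10
region                   
South      105       1050
Central    114       1140
West       118       1180
Then the min of column 'price_x10': 1050

1050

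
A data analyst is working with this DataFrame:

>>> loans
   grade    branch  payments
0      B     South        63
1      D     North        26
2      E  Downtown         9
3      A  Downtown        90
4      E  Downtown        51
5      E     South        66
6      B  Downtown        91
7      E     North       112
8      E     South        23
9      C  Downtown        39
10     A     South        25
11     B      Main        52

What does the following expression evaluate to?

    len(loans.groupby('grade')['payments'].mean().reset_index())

5

group by grade, mean of payments:
grade
A    57.500000
B    68.666667
C    39.000000
D    26.000000
E    52.200000
Name: payments, dtype: float64
reset_index():
  grade   payments
0     A  57.500000
1     B  68.666667
2     C  39.000000
3     D  26.000000
4     E  52.200000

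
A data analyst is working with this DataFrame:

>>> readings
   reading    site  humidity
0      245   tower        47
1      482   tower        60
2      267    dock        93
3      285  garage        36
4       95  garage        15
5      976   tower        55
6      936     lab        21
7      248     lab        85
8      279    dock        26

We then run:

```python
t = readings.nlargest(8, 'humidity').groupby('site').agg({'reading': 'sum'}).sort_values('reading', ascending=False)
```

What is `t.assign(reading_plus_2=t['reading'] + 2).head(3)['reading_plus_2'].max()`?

take 8 rows with largest humidity:
   reading    site  humidity
2      267    dock        93
7      248     lab        85
1      482   tower        60
5      976   tower        55
0      245   tower        47
3      285  garage        36
8      279    dock        26
6      936     lab        21
group by site, sum of reading:
        reading
site           
dock        546
garage      285
lab        1184
tower      1703
sort by reading descending:
        reading
site           
tower      1703
lab        1184
dock        546
garage      285
add column reading_plus_2 = t['reading'] + 2:
        reading  reading_plus_2
site                           
tower      1703            1705
lab        1184            1186
dock        546             548
garage      285             287
take first 3 rows:
       reading  reading_plus_2
site                          
tower     1703            1705
lab       1184            1186
dock       546             548

1705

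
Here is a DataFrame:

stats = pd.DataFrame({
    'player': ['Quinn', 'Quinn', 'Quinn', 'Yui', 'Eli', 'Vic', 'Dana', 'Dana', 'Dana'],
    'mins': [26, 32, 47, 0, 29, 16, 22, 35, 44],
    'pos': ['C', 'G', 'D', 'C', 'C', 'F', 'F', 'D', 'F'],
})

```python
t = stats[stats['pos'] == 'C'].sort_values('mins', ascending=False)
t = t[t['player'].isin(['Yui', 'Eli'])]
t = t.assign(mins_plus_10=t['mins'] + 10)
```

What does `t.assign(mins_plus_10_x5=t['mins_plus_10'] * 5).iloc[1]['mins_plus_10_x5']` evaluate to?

50

filter rows where pos == 'C':
  player  mins pos
0  Quinn    26   C
3    Yui     0   C
4    Eli    29   C
sort by mins descending:
  player  mins pos
4    Eli    29   C
0  Quinn    26   C
3    Yui     0   C
filter rows where player in ['Yui', 'Eli']:
  player  mins pos
4    Eli    29   C
3    Yui     0   C
add column mins_plus_10 = t['mins'] + 10:
  player  mins pos  mins_plus_10
4    Eli    29   C            39
3    Yui     0   C            10
add column mins_plus_10_x5 = t['mins_plus_10'] * 5:
  player  mins pos  mins_plus_10  mins_plus_10_x5
4    Eli    29   C            39              195
3    Yui     0   C            10               50
Hence 50.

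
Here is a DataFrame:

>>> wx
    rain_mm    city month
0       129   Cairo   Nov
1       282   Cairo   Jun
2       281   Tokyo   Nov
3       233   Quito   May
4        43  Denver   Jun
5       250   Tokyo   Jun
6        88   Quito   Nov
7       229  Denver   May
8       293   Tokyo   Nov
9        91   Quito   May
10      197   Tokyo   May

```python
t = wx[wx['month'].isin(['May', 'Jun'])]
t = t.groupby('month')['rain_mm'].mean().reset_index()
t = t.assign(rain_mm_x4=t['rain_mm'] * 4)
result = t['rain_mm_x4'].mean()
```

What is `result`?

filter rows where month in ['May', 'Jun']:
    rain_mm    city month
1       282   Cairo   Jun
3       233   Quito   May
4        43  Denver   Jun
5       250   Tokyo   Jun
7       229  Denver   May
9        91   Quito   May
10      197   Tokyo   May
group by month, mean of rain_mm:
month
Jun    191.666667
May    187.500000
Name: rain_mm, dtype: float64
reset_index():
  month     rain_mm
0   Jun  191.666667
1   May  187.500000
add column rain_mm_x4 = t['rain_mm'] * 4:
  month     rain_mm  rain_mm_x4
0   Jun  191.666667  766.666667
1   May  187.500000  750.000000
mean of column 'rain_mm_x4' → 758.333333333

758.333333333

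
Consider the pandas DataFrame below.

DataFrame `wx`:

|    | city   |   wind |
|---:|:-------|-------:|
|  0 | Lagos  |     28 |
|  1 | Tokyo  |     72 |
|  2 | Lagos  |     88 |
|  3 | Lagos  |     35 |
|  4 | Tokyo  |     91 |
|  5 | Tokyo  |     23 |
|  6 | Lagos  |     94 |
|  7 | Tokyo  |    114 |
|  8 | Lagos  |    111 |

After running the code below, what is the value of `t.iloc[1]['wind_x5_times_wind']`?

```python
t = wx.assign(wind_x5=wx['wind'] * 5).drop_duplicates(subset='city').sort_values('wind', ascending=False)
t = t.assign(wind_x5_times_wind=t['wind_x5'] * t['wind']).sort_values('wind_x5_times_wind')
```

25920

add column wind_x5 = wx['wind'] * 5:
    city  wind  wind_x5
0  Lagos    28      140
1  Tokyo    72      360
2  Lagos    88      440
3  Lagos    35      175
4  Tokyo    91      455
5  Tokyo    23      115
6  Lagos    94      470
7  Tokyo   114      570
8  Lagos   111      555
drop duplicate city (keep=first):
    city  wind  wind_x5
0  Lagos    28      140
1  Tokyo    72      360
sort by wind descending:
    city  wind  wind_x5
1  Tokyo    72      360
0  Lagos    28      140
add column wind_x5_times_wind = t['wind_x5'] * t['wind']:
    city  wind  wind_x5  wind_x5_times_wind
1  Tokyo    72      360               25920
0  Lagos    28      140                3920
sort by wind_x5_times_wind:
    city  wind  wind_x5  wind_x5_times_wind
0  Lagos    28      140                3920
1  Tokyo    72      360               25920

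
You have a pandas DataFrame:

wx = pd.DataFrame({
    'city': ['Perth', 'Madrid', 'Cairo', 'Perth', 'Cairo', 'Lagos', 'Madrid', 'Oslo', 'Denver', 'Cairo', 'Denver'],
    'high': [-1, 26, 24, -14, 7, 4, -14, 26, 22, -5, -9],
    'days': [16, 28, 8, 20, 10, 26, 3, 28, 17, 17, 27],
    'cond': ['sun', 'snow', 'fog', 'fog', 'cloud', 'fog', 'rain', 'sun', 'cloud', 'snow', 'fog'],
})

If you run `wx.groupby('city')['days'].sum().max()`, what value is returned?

group by city, sum of days:
city
Cairo     35
Denver    44
Lagos     26
Madrid    31
Oslo      28
Perth     36
Name: days, dtype: int64
Taking the max of the resulting series gives 44.

44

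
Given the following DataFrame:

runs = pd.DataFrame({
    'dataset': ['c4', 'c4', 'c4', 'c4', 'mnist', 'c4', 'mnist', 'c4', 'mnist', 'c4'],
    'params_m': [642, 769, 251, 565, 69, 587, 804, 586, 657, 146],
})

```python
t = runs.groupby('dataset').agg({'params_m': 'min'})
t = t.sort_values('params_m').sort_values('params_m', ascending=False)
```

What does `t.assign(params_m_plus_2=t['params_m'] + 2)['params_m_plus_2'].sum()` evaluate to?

219

group by dataset, min of params_m:
         params_m
dataset          
c4            146
mnist          69
sort by params_m:
         params_m
dataset          
mnist          69
c4            146
sort by params_m descending:
         params_m
dataset          
c4            146
mnist          69
add column params_m_plus_2 = t['params_m'] + 2:
         params_m  params_m_plus_2
dataset                           
c4            146              148
mnist          69               71
Finally, sum of column 'params_m_plus_2' = 219.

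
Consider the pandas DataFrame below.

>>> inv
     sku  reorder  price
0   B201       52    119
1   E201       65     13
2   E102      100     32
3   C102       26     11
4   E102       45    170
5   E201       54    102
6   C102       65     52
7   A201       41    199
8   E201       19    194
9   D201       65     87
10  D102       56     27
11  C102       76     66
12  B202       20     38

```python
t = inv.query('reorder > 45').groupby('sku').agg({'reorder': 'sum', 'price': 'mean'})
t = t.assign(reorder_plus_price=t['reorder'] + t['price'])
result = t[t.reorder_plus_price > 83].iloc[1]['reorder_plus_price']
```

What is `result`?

200.0

filter rows where reorder > 45:
     sku  reorder  price
0   B201       52    119
1   E201       65     13
2   E102      100     32
5   E201       54    102
6   C102       65     52
9   D201       65     87
10  D102       56     27
11  C102       76     66
group by sku: sum(reorder), mean(price):
      reorder  price
sku                 
B201       52  119.0
C102      141   59.0
D102       56   27.0
D201       65   87.0
E102      100   32.0
E201      119   57.5
add column reorder_plus_price = t['reorder'] + t['price']:
      reorder  price  reorder_plus_price
sku                                     
B201       52  119.0               171.0
C102      141   59.0               200.0
D102       56   27.0                83.0
D201       65   87.0               152.0
E102      100   32.0               132.0
E201      119   57.5               176.5
filter rows where reorder_plus_price > 83:
      reorder  price  reorder_plus_price
sku                                     
B201       52  119.0               171.0
C102      141   59.0               200.0
D201       65   87.0               152.0
E102      100   32.0               132.0
E201      119   57.5               176.5
Finally, value at position 1, column 'reorder_plus_price' = 200.0.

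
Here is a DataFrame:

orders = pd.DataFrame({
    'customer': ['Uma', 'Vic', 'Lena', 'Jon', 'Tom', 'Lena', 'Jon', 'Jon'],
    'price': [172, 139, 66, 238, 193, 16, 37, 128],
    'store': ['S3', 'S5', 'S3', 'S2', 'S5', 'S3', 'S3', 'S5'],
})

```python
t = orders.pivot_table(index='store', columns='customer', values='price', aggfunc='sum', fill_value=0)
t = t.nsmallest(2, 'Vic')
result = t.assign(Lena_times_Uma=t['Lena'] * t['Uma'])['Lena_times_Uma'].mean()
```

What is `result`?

7052.0

pivot: rows=store, cols=customer, sum(price):
customer  Jon  Lena  Tom  Uma  Vic
store                             
S2        238     0    0    0    0
S3         37    82    0  172    0
S5        128     0  193    0  139
take 2 rows with smallest Vic:
customer  Jon  Lena  Tom  Uma  Vic
store                             
S2        238     0    0    0    0
S3         37    82    0  172    0
add column Lena_times_Uma = t['Lena'] * t['Uma']:
customer  Jon  Lena  Tom  Uma  Vic  Lena_times_Uma
store                                             
S2        238     0    0    0    0               0
S3         37    82    0  172    0           14104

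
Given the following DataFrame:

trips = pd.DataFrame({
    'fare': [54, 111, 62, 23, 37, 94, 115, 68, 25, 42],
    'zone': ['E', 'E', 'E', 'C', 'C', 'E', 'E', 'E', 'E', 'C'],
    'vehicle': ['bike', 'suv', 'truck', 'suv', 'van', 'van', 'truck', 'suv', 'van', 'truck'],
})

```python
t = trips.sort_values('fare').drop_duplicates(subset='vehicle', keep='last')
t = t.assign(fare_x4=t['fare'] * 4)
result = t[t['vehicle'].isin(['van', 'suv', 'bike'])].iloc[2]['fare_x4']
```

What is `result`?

sort by fare:
   fare zone vehicle
3    23    C     suv
8    25    E     van
4    37    C     van
9    42    C   truck
0    54    E    bike
2    62    E   truck
7    68    E     suv
5    94    E     van
1   111    E     suv
6   115    E   truck
drop duplicate vehicle (keep=last):
   fare zone vehicle
0    54    E    bike
5    94    E     van
1   111    E     suv
6   115    E   truck
add column fare_x4 = t['fare'] * 4:
   fare zone vehicle  fare_x4
0    54    E    bike      216
5    94    E     van      376
1   111    E     suv      444
6   115    E   truck      460
filter rows where vehicle in ['van', 'suv', 'bike']:
   fare zone vehicle  fare_x4
0    54    E    bike      216
5    94    E     van      376
1   111    E     suv      444
Hence 444.

444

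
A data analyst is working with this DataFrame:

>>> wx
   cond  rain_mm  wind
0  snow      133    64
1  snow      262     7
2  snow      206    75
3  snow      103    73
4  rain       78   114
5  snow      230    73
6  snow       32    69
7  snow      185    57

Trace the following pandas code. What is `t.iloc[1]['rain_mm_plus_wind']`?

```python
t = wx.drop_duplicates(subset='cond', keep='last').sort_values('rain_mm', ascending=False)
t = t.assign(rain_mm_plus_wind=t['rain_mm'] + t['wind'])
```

192

drop duplicate cond (keep=last):
   cond  rain_mm  wind
4  rain       78   114
7  snow      185    57
sort by rain_mm descending:
   cond  rain_mm  wind
7  snow      185    57
4  rain       78   114
add column rain_mm_plus_wind = t['rain_mm'] + t['wind']:
   cond  rain_mm  wind  rain_mm_plus_wind
7  snow      185    57                242
4  rain       78   114                192
Taking the value at position 1, column 'rain_mm_plus_wind' gives 192.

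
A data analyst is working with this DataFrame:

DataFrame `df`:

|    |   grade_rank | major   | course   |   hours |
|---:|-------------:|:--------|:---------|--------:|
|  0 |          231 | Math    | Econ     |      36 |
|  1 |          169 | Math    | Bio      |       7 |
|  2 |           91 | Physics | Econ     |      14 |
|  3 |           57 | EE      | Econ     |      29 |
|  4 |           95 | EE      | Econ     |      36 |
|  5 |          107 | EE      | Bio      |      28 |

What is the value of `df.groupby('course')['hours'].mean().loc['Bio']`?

group by course, mean of hours:
course
Bio     17.50
Econ    28.75
Name: hours, dtype: float64
Reading off the value at index 'Bio', we get 17.5.

17.5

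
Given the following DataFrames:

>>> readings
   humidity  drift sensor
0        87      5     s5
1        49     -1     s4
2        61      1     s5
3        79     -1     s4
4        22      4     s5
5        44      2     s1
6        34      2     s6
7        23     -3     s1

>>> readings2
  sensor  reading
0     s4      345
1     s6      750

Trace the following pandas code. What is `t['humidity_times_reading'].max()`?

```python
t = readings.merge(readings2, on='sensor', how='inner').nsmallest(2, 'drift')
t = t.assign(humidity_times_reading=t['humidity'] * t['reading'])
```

merge on 'sensor' (how='inner') → 3 rows:
   humidity  drift sensor  reading
0        49     -1     s4      345
1        79     -1     s4      345
2        34      2     s6      750
take 2 rows with smallest drift:
   humidity  drift sensor  reading
0        49     -1     s4      345
1        79     -1     s4      345
add column humidity_times_reading = t['humidity'] * t['reading']:
   humidity  drift sensor  reading  humidity_times_reading
0        49     -1     s4      345                   16905
1        79     -1     s4      345                   27255
Then the max of column 'humidity_times_reading': 27255

27255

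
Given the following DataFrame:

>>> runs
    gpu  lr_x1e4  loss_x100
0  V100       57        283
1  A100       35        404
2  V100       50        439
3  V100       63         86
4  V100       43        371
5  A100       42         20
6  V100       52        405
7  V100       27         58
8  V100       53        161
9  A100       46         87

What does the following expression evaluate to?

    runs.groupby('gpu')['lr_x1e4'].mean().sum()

90.2857142857

group by gpu, mean of lr_x1e4:
gpu
A100    41.000000
V100    49.285714
Name: lr_x1e4, dtype: float64
Taking the sum of the resulting series gives 90.2857142857.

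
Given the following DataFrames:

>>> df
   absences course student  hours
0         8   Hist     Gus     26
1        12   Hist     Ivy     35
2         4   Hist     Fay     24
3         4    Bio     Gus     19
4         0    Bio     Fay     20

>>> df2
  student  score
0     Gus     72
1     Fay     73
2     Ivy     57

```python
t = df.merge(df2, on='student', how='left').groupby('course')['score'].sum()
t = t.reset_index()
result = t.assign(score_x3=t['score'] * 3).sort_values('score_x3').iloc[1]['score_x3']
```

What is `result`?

merge on 'student' (how='left') → 5 rows:
   absences course student  hours  score
0         8   Hist     Gus     26     72
1        12   Hist     Ivy     35     57
2         4   Hist     Fay     24     73
3         4    Bio     Gus     19     72
4         0    Bio     Fay     20     73
group by course, sum of score:
course
Bio     145
Hist    202
Name: score, dtype: int64
reset_index():
  course  score
0    Bio    145
1   Hist    202
add column score_x3 = t['score'] * 3:
  course  score  score_x3
0    Bio    145       435
1   Hist    202       606
sort by score_x3:
  course  score  score_x3
0    Bio    145       435
1   Hist    202       606
value at position 1, column 'score_x3' → 606

606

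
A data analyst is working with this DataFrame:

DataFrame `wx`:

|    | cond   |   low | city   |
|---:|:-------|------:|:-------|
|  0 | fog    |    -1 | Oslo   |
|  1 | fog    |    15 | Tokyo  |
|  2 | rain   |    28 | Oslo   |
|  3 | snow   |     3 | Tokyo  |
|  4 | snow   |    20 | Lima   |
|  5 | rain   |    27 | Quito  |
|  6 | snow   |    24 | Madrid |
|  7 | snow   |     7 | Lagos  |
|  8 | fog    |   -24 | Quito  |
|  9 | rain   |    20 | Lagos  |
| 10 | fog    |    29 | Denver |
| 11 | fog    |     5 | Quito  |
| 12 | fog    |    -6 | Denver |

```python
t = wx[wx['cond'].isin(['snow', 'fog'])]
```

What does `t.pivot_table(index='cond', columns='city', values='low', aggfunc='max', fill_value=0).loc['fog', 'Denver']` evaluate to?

29

filter rows where cond in ['snow', 'fog']:
    cond  low    city
0    fog   -1    Oslo
1    fog   15   Tokyo
3   snow    3   Tokyo
4   snow   20    Lima
6   snow   24  Madrid
7   snow    7   Lagos
8    fog  -24   Quito
10   fog   29  Denver
11   fog    5   Quito
12   fog   -6  Denver
pivot: rows=cond, cols=city, max(low):
city  Denver  Lagos  Lima  Madrid  Oslo  Quito  Tokyo
cond                                                 
fog       29      0     0       0    -1      5     15
snow       0      7    20      24     0      0      3
Then the value at row 'fog', column 'Denver': 29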